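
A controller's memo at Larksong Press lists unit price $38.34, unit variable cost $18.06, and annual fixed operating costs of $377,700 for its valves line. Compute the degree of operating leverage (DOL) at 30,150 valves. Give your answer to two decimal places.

Total contribution margin = 30,150 × $20.28 = $611,442.00.
EBIT = $611,442.00 − $377,700 = $233,742.00.
Degree of operating leverage = $611,442.00 / $233,742.00 = 2.6159.

2.62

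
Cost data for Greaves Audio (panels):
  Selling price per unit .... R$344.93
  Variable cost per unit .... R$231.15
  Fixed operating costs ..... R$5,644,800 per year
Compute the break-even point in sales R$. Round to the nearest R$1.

CM per unit = R$344.93 − R$231.15 = R$113.78; CM ratio = R$113.78 / R$344.93 = 0.3299.
Break-even revenue = fixed costs × price ÷ CM = R$5,644,800 × R$344.93 ÷ R$113.78 = R$17,112,505.

R$17,112,505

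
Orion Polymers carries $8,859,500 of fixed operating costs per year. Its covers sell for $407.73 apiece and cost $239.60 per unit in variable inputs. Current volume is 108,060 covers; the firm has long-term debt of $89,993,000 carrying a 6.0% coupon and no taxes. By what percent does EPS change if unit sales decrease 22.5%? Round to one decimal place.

Contribution at this volume is 108,060 × $168.13 = $18,168,127.80.
EBIT = $18,168,127.80 − $8,859,500 = $9,308,627.80.
Interest = $5,399,580.00, so EBIT − I = $3,909,047.80.
DCL = total CM / (EBIT − I) = $18,168,127.80 / $3,909,047.80 = 4.6477.
EPS therefore changes by 4.6477 × (-22.5%) = -104.6%.

-104.6%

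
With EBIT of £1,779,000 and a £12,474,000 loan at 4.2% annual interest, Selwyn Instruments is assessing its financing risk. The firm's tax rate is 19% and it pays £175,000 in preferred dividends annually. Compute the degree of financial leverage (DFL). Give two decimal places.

Interest = £523,908.00.
Pre-tax preferred-dividend burden = £175,000 ÷ (1 − 0.19) = £216,049.38.
DFL = EBIT ÷ [EBIT − I − D_p/(1−t)] = £1,779,000 ÷ [£1,779,000 − £523,908.00 − £216,049.38] = £1,779,000 ÷ £1,039,042.62 = 1.7122.

1.71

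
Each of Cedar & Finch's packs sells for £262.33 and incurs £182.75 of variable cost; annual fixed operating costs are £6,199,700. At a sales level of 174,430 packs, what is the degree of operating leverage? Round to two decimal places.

1.81

Total contribution margin = 174,430 × £79.58 = £13,881,139.40.
EBIT = £13,881,139.40 − £6,199,700 = £7,681,439.40.
Degree of operating leverage = £13,881,139.40 / £7,681,439.40 = 1.8071.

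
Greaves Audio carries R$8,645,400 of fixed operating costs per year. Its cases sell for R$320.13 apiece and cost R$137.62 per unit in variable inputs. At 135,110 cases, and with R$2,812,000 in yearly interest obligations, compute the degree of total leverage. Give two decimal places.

Contribution at this volume is 135,110 × R$182.51 = R$24,658,926.10.
EBIT = R$24,658,926.10 − R$8,645,400 = R$16,013,526.10. Interest = R$2,812,000.00, so EBIT − I = R$13,201,526.10.
DCL = contribution ÷ (EBIT − I) = R$24,658,926.10 ÷ R$13,201,526.10 = 1.8679.

1.87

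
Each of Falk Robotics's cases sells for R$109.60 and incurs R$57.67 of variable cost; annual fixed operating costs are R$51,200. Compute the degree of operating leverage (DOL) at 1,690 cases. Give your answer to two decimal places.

2.40

Contribution at this volume is 1,690 × R$51.93 = R$87,761.70.
Subtracting fixed costs: EBIT = R$87,761.70 − R$51,200 = R$36,561.70.
So DOL = total CM / EBIT = R$87,761.70 / R$36,561.70 = 2.4004.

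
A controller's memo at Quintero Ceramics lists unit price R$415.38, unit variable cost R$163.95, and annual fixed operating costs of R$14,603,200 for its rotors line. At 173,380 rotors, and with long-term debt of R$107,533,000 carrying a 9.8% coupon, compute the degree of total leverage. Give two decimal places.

At 173,380 units, contribution = 173,380 × R$251.43 = R$43,592,933.40.
EBIT = R$43,592,933.40 − R$14,603,200 = R$28,989,733.40. Interest = R$10,538,234.00, so EBIT − I = R$18,451,499.40.
DCL = contribution ÷ (EBIT − I) = R$43,592,933.40 ÷ R$18,451,499.40 = 2.3626.

2.36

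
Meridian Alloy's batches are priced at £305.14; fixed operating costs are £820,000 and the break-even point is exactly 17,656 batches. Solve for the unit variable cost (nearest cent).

Contribution per unit must be FC / Q = £820,000 / 17,656 = £46.4431.
Hence VC = price − CM = £305.14 − £46.4431 = £258.70.

£258.70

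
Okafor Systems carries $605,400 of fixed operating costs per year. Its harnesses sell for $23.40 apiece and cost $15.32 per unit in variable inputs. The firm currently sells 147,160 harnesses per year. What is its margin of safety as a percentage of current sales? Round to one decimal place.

49.1%

Contribution margin per unit = $23.40 − $15.32 = $8.08. Break-even units = $605,400 ÷ $8.08 = 74,925.74; break-even revenue = 74,925.74 × $23.40 = $1,753,262.38.
Current sales = 147,160 × $23.40 = $3,443,544.00.
Margin of safety = ($3,443,544.00 − $1,753,262.38) ÷ $3,443,544.00 = 49.1%.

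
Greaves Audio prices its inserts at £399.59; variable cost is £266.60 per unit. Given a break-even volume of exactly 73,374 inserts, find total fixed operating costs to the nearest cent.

£9,758,008.26

Contribution margin per unit = £399.59 − £266.60 = £132.99.
Since BE = FC / CM, FC = 73,374 × £132.99 = £9,758,008.26.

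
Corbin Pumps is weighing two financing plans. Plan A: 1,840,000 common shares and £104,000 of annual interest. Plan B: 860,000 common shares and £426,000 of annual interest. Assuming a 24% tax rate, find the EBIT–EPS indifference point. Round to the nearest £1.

£708,571

At indifference, (EBIT − 104,000)(1 − t)/1,840,000 = (EBIT − 426,000)(1 − t)/860,000.
Cancelling (1 − t) and cross-multiplying: 860,000·(EBIT − 104,000) = 1,840,000·(EBIT − 426,000).
EBIT × (1,840,000 − 860,000) = 426,000 × 1,840,000 − 104,000 × 860,000 = 694,400,000,000, so EBIT = 694,400,000,000 ÷ 980,000 = 708,571.43.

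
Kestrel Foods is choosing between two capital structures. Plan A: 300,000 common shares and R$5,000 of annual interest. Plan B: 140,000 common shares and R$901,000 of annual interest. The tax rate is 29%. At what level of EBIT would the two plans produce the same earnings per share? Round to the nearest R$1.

Set EPS_A = EPS_B: (EBIT − R$5,000)(1 − 0.29) ÷ 300,000 = (EBIT − R$901,000)(1 − 0.29) ÷ 140,000.
Cancelling (1 − t) and cross-multiplying: 140,000·(EBIT − 5,000) = 300,000·(EBIT − 901,000).
EBIT × (300,000 − 140,000) = 901,000 × 300,000 − 5,000 × 140,000 = 269,600,000,000, so EBIT = 269,600,000,000 ÷ 160,000 = 1,685,000.00.

R$1,685,000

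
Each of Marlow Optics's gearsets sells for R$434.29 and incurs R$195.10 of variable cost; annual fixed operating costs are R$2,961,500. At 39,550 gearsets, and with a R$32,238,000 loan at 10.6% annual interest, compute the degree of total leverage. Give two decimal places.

Contribution at this volume is 39,550 × R$239.19 = R$9,459,964.50.
Subtracting fixed costs: EBIT = R$9,459,964.50 − R$2,961,500 = R$6,498,464.50. Interest = R$3,417,228.00.
DOL = R$9,459,964.50 ÷ R$6,498,464.50 = 1.4557; DFL = R$6,498,464.50 ÷ R$3,081,236.50 = 2.1090.
Combined leverage = 1.4557 × 2.1090 = 3.0701.

3.07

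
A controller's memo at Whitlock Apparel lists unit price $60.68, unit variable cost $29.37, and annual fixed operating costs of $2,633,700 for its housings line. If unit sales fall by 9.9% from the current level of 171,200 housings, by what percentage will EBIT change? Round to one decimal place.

Total contribution margin = 171,200 × $31.31 = $5,360,272.00.
EBIT = $5,360,272.00 − $2,633,700 = $2,726,572.00.
DOL = contribution ÷ EBIT = $5,360,272.00 ÷ $2,726,572.00 = 1.9659.
%ΔEBIT = DOL × %ΔSales = 1.9659 × -9.9% = -19.5%.

-19.5%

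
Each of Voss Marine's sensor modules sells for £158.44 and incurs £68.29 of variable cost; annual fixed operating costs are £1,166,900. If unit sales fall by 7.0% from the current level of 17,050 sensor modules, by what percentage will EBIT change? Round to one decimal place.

Total contribution margin = 17,050 × £90.15 = £1,537,057.50.
Subtracting fixed costs: EBIT = £1,537,057.50 − £1,166,900 = £370,157.50.
DOL = contribution ÷ EBIT = £1,537,057.50 ÷ £370,157.50 = 4.1524.
%ΔEBIT = DOL × %ΔSales = 4.1524 × -7.0% = -29.1%.

-29.1%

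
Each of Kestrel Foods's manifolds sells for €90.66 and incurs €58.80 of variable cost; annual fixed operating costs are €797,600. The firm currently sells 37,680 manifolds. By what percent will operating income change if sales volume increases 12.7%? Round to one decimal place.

Total contribution margin = 37,680 × €31.86 = €1,200,484.80.
EBIT = €1,200,484.80 − €797,600 = €402,884.80.
Degree of operating leverage = €1,200,484.80 / €402,884.80 = 2.9797.
Operating income changes by 2.9797 × +12.7% = +37.8%.

+37.8%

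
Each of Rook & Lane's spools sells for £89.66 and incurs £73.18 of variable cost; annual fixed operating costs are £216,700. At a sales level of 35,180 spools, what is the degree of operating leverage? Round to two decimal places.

At 35,180 units, contribution = 35,180 × £16.48 = £579,766.40.
EBIT = £579,766.40 − £216,700 = £363,066.40.
DOL = contribution ÷ EBIT = £579,766.40 ÷ £363,066.40 = 1.5969.

1.60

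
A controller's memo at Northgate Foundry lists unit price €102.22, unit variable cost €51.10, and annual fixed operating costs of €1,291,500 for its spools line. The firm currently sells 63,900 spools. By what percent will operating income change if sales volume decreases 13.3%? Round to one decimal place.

-22.0%

Total contribution margin = 63,900 × €51.12 = €3,266,568.00.
EBIT = €3,266,568.00 − €1,291,500 = €1,975,068.00.
Degree of operating leverage = €3,266,568.00 / €1,975,068.00 = 1.6539.
Operating income changes by 1.6539 × -13.3% = -22.0%.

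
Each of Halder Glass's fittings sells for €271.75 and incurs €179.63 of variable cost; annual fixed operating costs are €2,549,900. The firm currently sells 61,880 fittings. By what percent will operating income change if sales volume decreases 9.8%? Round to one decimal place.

Total contribution margin = 61,880 × €92.12 = €5,700,385.60.
EBIT = €5,700,385.60 − €2,549,900 = €3,150,485.60.
So DOL = total CM / EBIT = €5,700,385.60 / €3,150,485.60 = 1.8094.
Operating income changes by 1.8094 × -9.8% = -17.7%.

-17.7%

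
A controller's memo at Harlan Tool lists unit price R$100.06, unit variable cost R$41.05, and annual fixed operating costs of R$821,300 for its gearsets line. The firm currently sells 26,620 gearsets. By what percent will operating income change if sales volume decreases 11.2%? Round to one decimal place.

Contribution at this volume is 26,620 × R$59.01 = R$1,570,846.20.
Subtracting fixed costs: EBIT = R$1,570,846.20 − R$821,300 = R$749,546.20.
Degree of operating leverage = R$1,570,846.20 / R$749,546.20 = 2.0957.
Operating income changes by 2.0957 × -11.2% = -23.5%.

-23.5%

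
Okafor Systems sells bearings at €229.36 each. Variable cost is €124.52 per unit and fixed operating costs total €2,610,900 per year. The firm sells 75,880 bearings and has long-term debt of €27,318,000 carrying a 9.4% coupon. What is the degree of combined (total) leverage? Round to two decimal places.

Contribution at this volume is 75,880 × €104.84 = €7,955,259.20.
EBIT = €7,955,259.20 − €2,610,900 = €5,344,359.20. Interest = €2,567,892.00.
DOL = €7,955,259.20 ÷ €5,344,359.20 = 1.4885; DFL = €5,344,359.20 ÷ €2,776,467.20 = 1.9249.
Combined leverage = 1.4885 × 1.9249 = 2.8652.

2.87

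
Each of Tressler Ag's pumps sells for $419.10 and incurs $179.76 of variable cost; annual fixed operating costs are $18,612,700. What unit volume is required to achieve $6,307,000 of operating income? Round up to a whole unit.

104,119 pumps

Unit CM = price − variable cost = $419.10 − $179.76 = $239.34.
Need Q such that Q × $239.34 − $18,612,700 = $6,307,000, i.e. Q = $24,919,700 / $239.34 = 104,118.41 → 104,119.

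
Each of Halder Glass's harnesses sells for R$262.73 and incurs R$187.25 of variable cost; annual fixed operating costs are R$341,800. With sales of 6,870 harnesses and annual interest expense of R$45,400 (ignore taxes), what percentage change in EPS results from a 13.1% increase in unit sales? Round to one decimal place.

Contribution at this volume is 6,870 × R$75.48 = R$518,547.60.
EBIT = R$518,547.60 − R$341,800 = R$176,747.60.
After interest of R$45,400.00, pre-tax earnings = R$131,347.60.
Degree of combined leverage = contribution ÷ (EBIT − I) = R$518,547.60 ÷ R$131,347.60 = 3.9479.
EPS therefore changes by 3.9479 × (+13.1%) = +51.7%.

+51.7%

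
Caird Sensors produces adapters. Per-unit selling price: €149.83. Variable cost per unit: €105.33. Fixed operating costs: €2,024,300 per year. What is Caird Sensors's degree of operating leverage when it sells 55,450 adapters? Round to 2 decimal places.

5.57

Total contribution margin = 55,450 × €44.50 = €2,467,525.00.
EBIT = €2,467,525.00 − €2,024,300 = €443,225.00.
DOL = contribution ÷ EBIT = €2,467,525.00 ÷ €443,225.00 = 5.5672.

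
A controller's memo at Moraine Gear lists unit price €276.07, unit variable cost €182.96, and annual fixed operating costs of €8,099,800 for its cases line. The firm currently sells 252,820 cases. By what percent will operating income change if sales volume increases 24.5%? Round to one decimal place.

At 252,820 units, contribution = 252,820 × €93.11 = €23,540,070.20.
Operating income = contribution − fixed costs = €23,540,070.20 − €8,099,800 = €15,440,270.20.
Degree of operating leverage = €23,540,070.20 / €15,440,270.20 = 1.5246.
Operating income changes by 1.5246 × +24.5% = +37.4%.

+37.4%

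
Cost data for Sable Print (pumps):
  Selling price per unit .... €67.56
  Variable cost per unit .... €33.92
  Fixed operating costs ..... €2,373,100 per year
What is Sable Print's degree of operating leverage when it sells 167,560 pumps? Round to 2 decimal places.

1.73

Total contribution margin = 167,560 × €33.64 = €5,636,718.40.
Operating income = contribution − fixed costs = €5,636,718.40 − €2,373,100 = €3,263,618.40.
Degree of operating leverage = €5,636,718.40 / €3,263,618.40 = 1.7271.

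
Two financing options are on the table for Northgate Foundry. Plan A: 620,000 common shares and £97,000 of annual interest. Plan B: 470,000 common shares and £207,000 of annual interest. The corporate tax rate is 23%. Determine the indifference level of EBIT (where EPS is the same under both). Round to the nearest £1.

£551,667

Set EPS_A = EPS_B: (EBIT − £97,000)(1 − 0.23) ÷ 620,000 = (EBIT − £207,000)(1 − 0.23) ÷ 470,000.
Cancelling (1 − t) and cross-multiplying: 470,000·(EBIT − 97,000) = 620,000·(EBIT − 207,000).
EBIT × (620,000 − 470,000) = 207,000 × 620,000 − 97,000 × 470,000 = 82,750,000,000, so EBIT = 82,750,000,000 ÷ 150,000 = 551,666.67.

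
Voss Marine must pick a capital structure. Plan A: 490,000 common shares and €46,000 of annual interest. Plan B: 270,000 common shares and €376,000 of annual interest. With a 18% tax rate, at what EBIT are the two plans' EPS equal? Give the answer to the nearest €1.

€781,000

Set EPS_A = EPS_B: (EBIT − €46,000)(1 − 0.18) ÷ 490,000 = (EBIT − €376,000)(1 − 0.18) ÷ 270,000.
Cancelling (1 − t) and cross-multiplying: 270,000·(EBIT − 46,000) = 490,000·(EBIT − 376,000).
Solving, EBIT = (376,000·490,000 − 46,000·270,000) / (490,000 − 270,000) = 171,820,000,000 / 220,000 = 781,000.00.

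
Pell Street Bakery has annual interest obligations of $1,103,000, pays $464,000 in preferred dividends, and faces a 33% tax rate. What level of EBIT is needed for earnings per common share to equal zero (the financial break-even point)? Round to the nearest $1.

$1,795,537

Grossing the preferred dividend up to pre-tax terms: $464,000 / (1 − 0.33) = $692,537.31.
EPS = 0 when EBIT covers interest plus the pre-tax preferred burden: $1,103,000 + $692,537.31 = $1,795,537.31.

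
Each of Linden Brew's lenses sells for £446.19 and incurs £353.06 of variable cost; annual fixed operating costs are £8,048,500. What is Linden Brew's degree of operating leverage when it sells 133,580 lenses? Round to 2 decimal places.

2.83

At 133,580 units, contribution = 133,580 × £93.13 = £12,440,305.40.
EBIT = £12,440,305.40 − £8,048,500 = £4,391,805.40.
Degree of operating leverage = £12,440,305.40 / £4,391,805.40 = 2.8326.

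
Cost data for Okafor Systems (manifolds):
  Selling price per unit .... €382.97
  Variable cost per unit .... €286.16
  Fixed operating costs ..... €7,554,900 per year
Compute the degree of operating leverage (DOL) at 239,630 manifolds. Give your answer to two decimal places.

Total contribution margin = 239,630 × €96.81 = €23,198,580.30.
Operating income = contribution − fixed costs = €23,198,580.30 − €7,554,900 = €15,643,680.30.
So DOL = total CM / EBIT = €23,198,580.30 / €15,643,680.30 = 1.4829.

1.48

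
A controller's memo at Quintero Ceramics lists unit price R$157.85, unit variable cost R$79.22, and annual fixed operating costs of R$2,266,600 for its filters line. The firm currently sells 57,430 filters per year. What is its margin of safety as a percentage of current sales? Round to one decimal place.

Each unit contributes R$157.85 − R$79.22 = R$78.63. Break-even units = R$2,266,600 ÷ R$78.63 = 28,826.15; break-even revenue = 28,826.15 × R$157.85 = R$4,550,207.43.
Actual sales revenue = 57,430 × R$157.85 = R$9,065,325.50.
Margin of safety = (R$9,065,325.50 − R$4,550,207.43) ÷ R$9,065,325.50 = 49.8%.

49.8%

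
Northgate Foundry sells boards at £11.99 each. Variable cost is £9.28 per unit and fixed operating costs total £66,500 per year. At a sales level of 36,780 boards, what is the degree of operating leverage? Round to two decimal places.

Contribution at this volume is 36,780 × £2.71 = £99,673.80.
Subtracting fixed costs: EBIT = £99,673.80 − £66,500 = £33,173.80.
So DOL = total CM / EBIT = £99,673.80 / £33,173.80 = 3.0046.

3.00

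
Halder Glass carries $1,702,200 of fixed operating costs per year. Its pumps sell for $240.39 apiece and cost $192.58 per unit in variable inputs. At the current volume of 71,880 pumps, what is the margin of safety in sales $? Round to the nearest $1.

Contribution margin per unit = $240.39 − $192.58 = $47.81. Break-even units = $1,702,200 ÷ $47.81 = 35,603.43; break-even revenue = 35,603.43 × $240.39 = $8,558,708.60.
Current sales = 71,880 × $240.39 = $17,279,233.20.
Margin of safety = $17,279,233.20 − $8,558,708.60 = $8,720,525.

$8,720,525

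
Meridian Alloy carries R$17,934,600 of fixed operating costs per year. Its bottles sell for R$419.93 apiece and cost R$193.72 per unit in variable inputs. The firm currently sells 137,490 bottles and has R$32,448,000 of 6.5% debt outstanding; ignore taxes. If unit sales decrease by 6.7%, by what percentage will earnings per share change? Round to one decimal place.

-18.8%

Total contribution margin = 137,490 × R$226.21 = R$31,101,612.90.
Operating income = contribution − fixed costs = R$31,101,612.90 − R$17,934,600 = R$13,167,012.90.
After interest of R$2,109,120.00, pre-tax earnings = R$11,057,892.90.
Degree of combined leverage = contribution ÷ (EBIT − I) = R$31,101,612.90 ÷ R$11,057,892.90 = 2.8126.
EPS therefore changes by 2.8126 × (-6.7%) = -18.8%.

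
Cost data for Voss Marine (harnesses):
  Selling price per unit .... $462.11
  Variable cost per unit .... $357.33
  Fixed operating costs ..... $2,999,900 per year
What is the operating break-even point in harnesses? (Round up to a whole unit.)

Contribution margin per unit = $462.11 − $357.33 = $104.78.
Units to break even: $2,999,900 ÷ $104.78 = 28,630.46, rounded up to 28,631.

28,631 harnesses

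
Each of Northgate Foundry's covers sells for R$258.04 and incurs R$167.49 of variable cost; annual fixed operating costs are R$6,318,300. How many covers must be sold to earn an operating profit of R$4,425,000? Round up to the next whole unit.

Each unit contributes R$258.04 − R$167.49 = R$90.55.
Units = (FC + target) / CM = (R$6,318,300 + R$4,425,000) / R$90.55 = 118,644.95, so 118,645 covers.

118,645 covers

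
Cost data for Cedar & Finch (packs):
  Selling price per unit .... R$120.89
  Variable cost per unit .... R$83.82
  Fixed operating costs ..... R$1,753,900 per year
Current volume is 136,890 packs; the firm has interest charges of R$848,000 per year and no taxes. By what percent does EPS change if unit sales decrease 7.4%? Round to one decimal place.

At 136,890 units, contribution = 136,890 × R$37.07 = R$5,074,512.30.
Operating income = contribution − fixed costs = R$5,074,512.30 − R$1,753,900 = R$3,320,612.30.
After interest of R$848,000.00, pre-tax earnings = R$2,472,612.30.
DCL = total CM / (EBIT − I) = R$5,074,512.30 / R$2,472,612.30 = 2.0523.
%ΔEPS = DCL × %ΔSales = 2.0523 × -7.4% = -15.2%.

-15.2%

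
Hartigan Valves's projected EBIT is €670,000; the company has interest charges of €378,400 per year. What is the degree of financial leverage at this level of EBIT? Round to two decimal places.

Annual interest charges come to €378,400.00.
Degree of financial leverage = EBIT / (EBIT − interest) = €670,000 / €291,600.00 = 2.2977.

2.30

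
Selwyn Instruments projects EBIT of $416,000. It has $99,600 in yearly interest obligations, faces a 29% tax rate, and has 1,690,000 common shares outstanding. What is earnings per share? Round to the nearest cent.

$0.13

Interest = $99,600.00, so EBT = $416,000 − $99,600.00 = $316,400.00.
After tax at 29%: net income = $316,400.00 × 0.71 = $224,644.00.
EPS = $224,644.00 ÷ 1,690,000 = $0.13.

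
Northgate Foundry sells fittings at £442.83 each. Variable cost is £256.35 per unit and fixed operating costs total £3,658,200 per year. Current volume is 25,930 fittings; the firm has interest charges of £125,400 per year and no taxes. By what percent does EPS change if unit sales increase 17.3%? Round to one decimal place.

Contribution at this volume is 25,930 × £186.48 = £4,835,426.40.
Subtracting fixed costs: EBIT = £4,835,426.40 − £3,658,200 = £1,177,226.40.
After interest of £125,400.00, pre-tax earnings = £1,051,826.40.
Degree of combined leverage = contribution ÷ (EBIT − I) = £4,835,426.40 ÷ £1,051,826.40 = 4.5972.
%ΔEPS = DCL × %ΔSales = 4.5972 × +17.3% = +79.5%.

+79.5%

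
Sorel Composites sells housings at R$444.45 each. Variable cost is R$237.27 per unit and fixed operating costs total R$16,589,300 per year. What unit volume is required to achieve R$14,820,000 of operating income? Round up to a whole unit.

Each unit contributes R$444.45 − R$237.27 = R$207.18.
Required volume = (fixed costs + target profit) ÷ CM = (R$16,589,300 + R$14,820,000) ÷ R$207.18 = 151,603.92, so 151,604 housings.

151,604 housings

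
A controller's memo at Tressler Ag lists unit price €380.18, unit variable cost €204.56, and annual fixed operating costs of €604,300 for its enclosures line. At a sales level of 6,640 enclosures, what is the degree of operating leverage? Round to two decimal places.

Contribution at this volume is 6,640 × €175.62 = €1,166,116.80.
Subtracting fixed costs: EBIT = €1,166,116.80 − €604,300 = €561,816.80.
So DOL = total CM / EBIT = €1,166,116.80 / €561,816.80 = 2.0756.

2.08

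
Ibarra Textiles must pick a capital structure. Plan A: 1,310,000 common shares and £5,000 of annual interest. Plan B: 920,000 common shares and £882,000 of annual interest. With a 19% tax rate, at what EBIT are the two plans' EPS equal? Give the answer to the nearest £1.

At indifference, (EBIT − 5,000)(1 − t)/1,310,000 = (EBIT − 882,000)(1 − t)/920,000.
The (1 − t) factor cancels: (EBIT − 5,000) × 920,000 = (EBIT − 882,000) × 1,310,000.
EBIT × (1,310,000 − 920,000) = 882,000 × 1,310,000 − 5,000 × 920,000 = 1,150,820,000,000, so EBIT = 1,150,820,000,000 ÷ 390,000 = 2,950,820.51.

£2,950,821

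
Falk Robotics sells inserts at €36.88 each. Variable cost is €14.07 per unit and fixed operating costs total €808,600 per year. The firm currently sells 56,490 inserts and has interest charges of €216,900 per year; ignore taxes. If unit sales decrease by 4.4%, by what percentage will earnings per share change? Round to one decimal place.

At 56,490 units, contribution = 56,490 × €22.81 = €1,288,536.90.
Operating income = contribution − fixed costs = €1,288,536.90 − €808,600 = €479,936.90.
After interest of €216,900.00, pre-tax earnings = €263,036.90.
DCL = total CM / (EBIT − I) = €1,288,536.90 / €263,036.90 = 4.8987.
EPS therefore changes by 4.8987 × (-4.4%) = -21.6%.

-21.6%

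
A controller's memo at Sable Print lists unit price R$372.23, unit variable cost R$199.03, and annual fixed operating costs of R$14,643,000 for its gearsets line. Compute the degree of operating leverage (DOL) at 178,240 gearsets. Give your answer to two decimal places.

1.90

At 178,240 units, contribution = 178,240 × R$173.20 = R$30,871,168.00.
EBIT = R$30,871,168.00 − R$14,643,000 = R$16,228,168.00.
DOL = contribution ÷ EBIT = R$30,871,168.00 ÷ R$16,228,168.00 = 1.9023.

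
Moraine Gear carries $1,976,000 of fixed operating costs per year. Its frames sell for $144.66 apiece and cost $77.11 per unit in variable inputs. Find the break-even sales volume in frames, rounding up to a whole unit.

Each unit contributes $144.66 − $77.11 = $67.55.
Break-even volume = fixed costs ÷ CM per unit = $1,976,000 ÷ $67.55 = 29,252.41, so 29,253 frames.

29,253 frames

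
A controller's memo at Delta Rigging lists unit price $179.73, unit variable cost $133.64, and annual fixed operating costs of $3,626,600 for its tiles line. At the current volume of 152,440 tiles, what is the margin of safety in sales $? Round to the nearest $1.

$13,255,954

Contribution margin per unit = $179.73 − $133.64 = $46.09. Break-even units = $3,626,600 ÷ $46.09 = 78,685.18; break-even revenue = 78,685.18 × $179.73 = $14,142,087.61.
Current sales = 152,440 × $179.73 = $27,398,041.20.
Margin of safety = $27,398,041.20 − $14,142,087.61 = $13,255,954.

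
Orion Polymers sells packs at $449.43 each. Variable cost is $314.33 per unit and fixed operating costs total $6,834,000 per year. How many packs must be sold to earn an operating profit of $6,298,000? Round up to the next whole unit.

97,203 packs

Unit CM = price − variable cost = $449.43 − $314.33 = $135.10.
Required volume = (fixed costs + target profit) ÷ CM = ($6,834,000 + $6,298,000) ÷ $135.10 = 97,202.07, so 97,203 packs.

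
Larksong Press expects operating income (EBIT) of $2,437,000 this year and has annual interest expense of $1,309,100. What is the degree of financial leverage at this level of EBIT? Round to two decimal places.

2.16

Interest = $1,309,100.00.
Degree of financial leverage = EBIT / (EBIT − interest) = $2,437,000 / $1,127,900.00 = 2.1607.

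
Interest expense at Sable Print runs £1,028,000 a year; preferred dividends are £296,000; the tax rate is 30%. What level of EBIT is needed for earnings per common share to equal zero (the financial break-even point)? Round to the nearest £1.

Grossing the preferred dividend up to pre-tax terms: £296,000 / (1 − 0.30) = £422,857.14.
EPS = 0 when EBIT covers interest plus the pre-tax preferred burden: £1,028,000 + £422,857.14 = £1,450,857.14.

£1,450,857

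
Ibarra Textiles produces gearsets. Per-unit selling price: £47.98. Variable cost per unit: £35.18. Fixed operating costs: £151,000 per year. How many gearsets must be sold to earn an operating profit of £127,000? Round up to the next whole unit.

21,719 gearsets

Unit CM = price − variable cost = £47.98 − £35.18 = £12.80.
Required volume = (fixed costs + target profit) ÷ CM = (£151,000 + £127,000) ÷ £12.80 = 21,718.75, so 21,719 gearsets.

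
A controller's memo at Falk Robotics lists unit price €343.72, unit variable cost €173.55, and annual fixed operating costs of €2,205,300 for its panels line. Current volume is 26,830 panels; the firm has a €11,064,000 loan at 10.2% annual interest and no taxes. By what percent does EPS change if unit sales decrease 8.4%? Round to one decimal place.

-31.1%

At 26,830 units, contribution = 26,830 × €170.17 = €4,565,661.10.
Operating income = contribution − fixed costs = €4,565,661.10 − €2,205,300 = €2,360,361.10.
Interest = €1,128,528.00, so EBIT − I = €1,231,833.10.
Degree of combined leverage = contribution ÷ (EBIT − I) = €4,565,661.10 ÷ €1,231,833.10 = 3.7064.
EPS therefore changes by 3.7064 × (-8.4%) = -31.1%.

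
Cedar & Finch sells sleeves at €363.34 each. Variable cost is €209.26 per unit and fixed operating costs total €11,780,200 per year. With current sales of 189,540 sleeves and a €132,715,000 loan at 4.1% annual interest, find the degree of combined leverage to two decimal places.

At 189,540 units, contribution = 189,540 × €154.08 = €29,204,323.20.
EBIT = €29,204,323.20 − €11,780,200 = €17,424,123.20. Interest = €5,441,315.00.
DOL = €29,204,323.20 ÷ €17,424,123.20 = 1.6761; DFL = €17,424,123.20 ÷ €11,982,808.20 = 1.4541.
Combined leverage = 1.6761 × 1.4541 = 2.4372.

2.44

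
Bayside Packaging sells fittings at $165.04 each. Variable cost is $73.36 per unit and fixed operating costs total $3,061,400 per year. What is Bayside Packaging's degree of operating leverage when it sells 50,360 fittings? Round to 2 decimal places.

Total contribution margin = 50,360 × $91.68 = $4,617,004.80.
Subtracting fixed costs: EBIT = $4,617,004.80 − $3,061,400 = $1,555,604.80.
DOL = contribution ÷ EBIT = $4,617,004.80 ÷ $1,555,604.80 = 2.9680.

2.97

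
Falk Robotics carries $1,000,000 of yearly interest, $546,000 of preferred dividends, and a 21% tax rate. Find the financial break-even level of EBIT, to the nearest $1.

Preferred dividends are paid after tax, so their pre-tax equivalent is $546,000 ÷ (1 − 0.21) = $691,139.24.
EPS = 0 when EBIT covers interest plus the pre-tax preferred burden: $1,000,000 + $691,139.24 = $1,691,139.24.

$1,691,139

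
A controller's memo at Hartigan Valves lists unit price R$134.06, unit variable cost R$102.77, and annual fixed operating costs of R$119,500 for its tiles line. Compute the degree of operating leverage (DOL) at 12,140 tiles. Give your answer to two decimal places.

1.46

Total contribution margin = 12,140 × R$31.29 = R$379,860.60.
Subtracting fixed costs: EBIT = R$379,860.60 − R$119,500 = R$260,360.60.
DOL = contribution ÷ EBIT = R$379,860.60 ÷ R$260,360.60 = 1.4590.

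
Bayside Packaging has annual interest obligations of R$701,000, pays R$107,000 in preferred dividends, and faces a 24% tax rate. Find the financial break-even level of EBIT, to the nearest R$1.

R$841,789

Grossing the preferred dividend up to pre-tax terms: R$107,000 / (1 − 0.24) = R$140,789.47.
EPS = 0 when EBIT covers interest plus the pre-tax preferred burden: R$701,000 + R$140,789.47 = R$841,789.47.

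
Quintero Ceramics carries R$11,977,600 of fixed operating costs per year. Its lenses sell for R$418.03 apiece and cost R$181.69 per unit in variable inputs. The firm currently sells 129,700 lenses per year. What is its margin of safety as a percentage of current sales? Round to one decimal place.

60.9%

Each unit contributes R$418.03 − R$181.69 = R$236.34. Break-even units = R$11,977,600 ÷ R$236.34 = 50,679.53; break-even revenue = 50,679.53 × R$418.03 = R$21,185,563.71.
Current sales = 129,700 × R$418.03 = R$54,218,491.00.
Margin of safety = (R$54,218,491.00 − R$21,185,563.71) ÷ R$54,218,491.00 = 60.9%.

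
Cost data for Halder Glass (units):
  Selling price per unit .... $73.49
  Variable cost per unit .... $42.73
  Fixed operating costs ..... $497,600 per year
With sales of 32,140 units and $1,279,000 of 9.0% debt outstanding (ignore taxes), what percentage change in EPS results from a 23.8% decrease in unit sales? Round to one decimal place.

-62.6%

Total contribution margin = 32,140 × $30.76 = $988,626.40.
Operating income = contribution − fixed costs = $988,626.40 − $497,600 = $491,026.40.
After interest of $115,110.00, pre-tax earnings = $375,916.40.
DCL = total CM / (EBIT − I) = $988,626.40 / $375,916.40 = 2.6299.
EPS therefore changes by 2.6299 × (-23.8%) = -62.6%.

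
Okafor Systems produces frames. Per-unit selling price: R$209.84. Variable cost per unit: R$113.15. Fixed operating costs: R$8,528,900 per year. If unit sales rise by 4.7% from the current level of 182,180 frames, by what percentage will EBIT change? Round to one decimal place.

+9.1%

Contribution at this volume is 182,180 × R$96.69 = R$17,614,984.20.
EBIT = R$17,614,984.20 − R$8,528,900 = R$9,086,084.20.
So DOL = total CM / EBIT = R$17,614,984.20 / R$9,086,084.20 = 1.9387.
Operating income changes by 1.9387 × +4.7% = +9.1%.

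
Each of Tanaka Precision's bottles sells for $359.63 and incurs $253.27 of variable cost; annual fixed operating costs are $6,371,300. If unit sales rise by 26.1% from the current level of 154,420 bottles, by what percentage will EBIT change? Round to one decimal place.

+42.6%

Total contribution margin = 154,420 × $106.36 = $16,424,111.20.
Subtracting fixed costs: EBIT = $16,424,111.20 − $6,371,300 = $10,052,811.20.
So DOL = total CM / EBIT = $16,424,111.20 / $10,052,811.20 = 1.6338.
Operating income changes by 1.6338 × +26.1% = +42.6%.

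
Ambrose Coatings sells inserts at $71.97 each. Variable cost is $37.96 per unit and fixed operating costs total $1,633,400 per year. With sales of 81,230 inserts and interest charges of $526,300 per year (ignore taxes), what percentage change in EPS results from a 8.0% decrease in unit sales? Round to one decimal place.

Total contribution margin = 81,230 × $34.01 = $2,762,632.30.
Operating income = contribution − fixed costs = $2,762,632.30 − $1,633,400 = $1,129,232.30.
After interest of $526,300.00, pre-tax earnings = $602,932.30.
DCL = total CM / (EBIT − I) = $2,762,632.30 / $602,932.30 = 4.5820.
%ΔEPS = DCL × %ΔSales = 4.5820 × -8.0% = -36.7%.

-36.7%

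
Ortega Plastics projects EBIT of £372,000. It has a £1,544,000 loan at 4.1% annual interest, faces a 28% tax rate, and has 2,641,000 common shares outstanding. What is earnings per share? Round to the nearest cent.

Pre-tax income = £372,000 − £63,304.00 = £308,696.00.
Net income = £308,696.00 × (1 − 0.28) = £222,261.12.
Per share: £222,261.12 / 2,641,000 shares = £0.08.

£0.08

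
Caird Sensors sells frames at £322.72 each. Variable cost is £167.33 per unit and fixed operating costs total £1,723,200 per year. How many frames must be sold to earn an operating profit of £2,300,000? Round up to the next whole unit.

25,891 frames

Each unit contributes £322.72 − £167.33 = £155.39.
Required volume = (fixed costs + target profit) ÷ CM = (£1,723,200 + £2,300,000) ÷ £155.39 = 25,890.98, so 25,891 frames.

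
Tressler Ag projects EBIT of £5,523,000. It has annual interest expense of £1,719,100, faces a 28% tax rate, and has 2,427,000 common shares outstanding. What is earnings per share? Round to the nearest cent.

£1.13

Interest = £1,719,100.00, so EBT = £5,523,000 − £1,719,100.00 = £3,803,900.00.
Net income = £3,803,900.00 × (1 − 0.28) = £2,738,808.00.
Per share: £2,738,808.00 / 2,427,000 shares = £1.13.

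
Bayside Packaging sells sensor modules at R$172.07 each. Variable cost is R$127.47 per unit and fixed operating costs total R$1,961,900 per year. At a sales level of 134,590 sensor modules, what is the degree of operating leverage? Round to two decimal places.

1.49

Total contribution margin = 134,590 × R$44.60 = R$6,002,714.00.
EBIT = R$6,002,714.00 − R$1,961,900 = R$4,040,814.00.
So DOL = total CM / EBIT = R$6,002,714.00 / R$4,040,814.00 = 1.4855.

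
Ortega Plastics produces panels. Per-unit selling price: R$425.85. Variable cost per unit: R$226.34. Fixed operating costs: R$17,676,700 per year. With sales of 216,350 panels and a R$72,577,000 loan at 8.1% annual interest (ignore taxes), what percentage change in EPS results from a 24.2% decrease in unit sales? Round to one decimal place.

At 216,350 units, contribution = 216,350 × R$199.51 = R$43,163,988.50.
Operating income = contribution − fixed costs = R$43,163,988.50 − R$17,676,700 = R$25,487,288.50.
Interest = R$5,878,737.00, so EBIT − I = R$19,608,551.50.
Degree of combined leverage = contribution ÷ (EBIT − I) = R$43,163,988.50 ÷ R$19,608,551.50 = 2.2013.
%ΔEPS = DCL × %ΔSales = 2.2013 × -24.2% = -53.3%.

-53.3%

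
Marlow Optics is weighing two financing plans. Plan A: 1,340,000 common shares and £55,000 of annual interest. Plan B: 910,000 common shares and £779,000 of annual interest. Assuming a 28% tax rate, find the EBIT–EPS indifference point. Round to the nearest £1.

At indifference, (EBIT − 55,000)(1 − t)/1,340,000 = (EBIT − 779,000)(1 − t)/910,000.
The (1 − t) factor cancels: (EBIT − 55,000) × 910,000 = (EBIT − 779,000) × 1,340,000.
Solving, EBIT = (779,000·1,340,000 − 55,000·910,000) / (1,340,000 − 910,000) = 993,810,000,000 / 430,000 = 2,311,186.05.

£2,311,186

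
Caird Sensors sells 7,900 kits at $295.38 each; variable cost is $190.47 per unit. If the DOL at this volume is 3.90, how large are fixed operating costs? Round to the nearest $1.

$616,279

Total contribution margin = 7,900 × $104.91 = $828,789.00.
DOL = contribution / EBIT, so EBIT = $828,789.00 / 3.90 = $212,510.00.
And FC = contribution − EBIT = $828,789.00 − $212,510.00 = $616,279.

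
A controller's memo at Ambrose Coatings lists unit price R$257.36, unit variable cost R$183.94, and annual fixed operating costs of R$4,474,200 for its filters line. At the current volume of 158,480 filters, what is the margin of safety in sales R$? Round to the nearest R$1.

Each unit contributes R$257.36 − R$183.94 = R$73.42. Break-even units = R$4,474,200 ÷ R$73.42 = 60,939.80; break-even revenue = 60,939.80 × R$257.36 = R$15,683,466.52.
Current sales = 158,480 × R$257.36 = R$40,786,412.80.
Margin of safety = R$40,786,412.80 − R$15,683,466.52 = R$25,102,946.

R$25,102,946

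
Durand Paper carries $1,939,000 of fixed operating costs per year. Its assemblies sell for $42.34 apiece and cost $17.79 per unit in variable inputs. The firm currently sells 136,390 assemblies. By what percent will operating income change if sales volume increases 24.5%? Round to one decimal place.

+58.2%

Total contribution margin = 136,390 × $24.55 = $3,348,374.50.
EBIT = $3,348,374.50 − $1,939,000 = $1,409,374.50.
Degree of operating leverage = $3,348,374.50 / $1,409,374.50 = 2.3758.
Operating income changes by 2.3758 × +24.5% = +58.2%.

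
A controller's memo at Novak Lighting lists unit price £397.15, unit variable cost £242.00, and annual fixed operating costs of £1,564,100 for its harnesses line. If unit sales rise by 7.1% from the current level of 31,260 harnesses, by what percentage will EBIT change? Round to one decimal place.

Contribution at this volume is 31,260 × £155.15 = £4,849,989.00.
Operating income = contribution − fixed costs = £4,849,989.00 − £1,564,100 = £3,285,889.00.
So DOL = total CM / EBIT = £4,849,989.00 / £3,285,889.00 = 1.4760.
Operating income changes by 1.4760 × +7.1% = +10.5%.

+10.5%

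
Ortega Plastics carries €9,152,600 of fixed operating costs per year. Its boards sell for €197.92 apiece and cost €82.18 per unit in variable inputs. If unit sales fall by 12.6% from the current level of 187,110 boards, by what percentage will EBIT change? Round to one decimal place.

-21.8%

Total contribution margin = 187,110 × €115.74 = €21,656,111.40.
Operating income = contribution − fixed costs = €21,656,111.40 − €9,152,600 = €12,503,511.40.
So DOL = total CM / EBIT = €21,656,111.40 / €12,503,511.40 = 1.7320.
So EBIT moves 1.7320 × (-12.6%) = -21.8%.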